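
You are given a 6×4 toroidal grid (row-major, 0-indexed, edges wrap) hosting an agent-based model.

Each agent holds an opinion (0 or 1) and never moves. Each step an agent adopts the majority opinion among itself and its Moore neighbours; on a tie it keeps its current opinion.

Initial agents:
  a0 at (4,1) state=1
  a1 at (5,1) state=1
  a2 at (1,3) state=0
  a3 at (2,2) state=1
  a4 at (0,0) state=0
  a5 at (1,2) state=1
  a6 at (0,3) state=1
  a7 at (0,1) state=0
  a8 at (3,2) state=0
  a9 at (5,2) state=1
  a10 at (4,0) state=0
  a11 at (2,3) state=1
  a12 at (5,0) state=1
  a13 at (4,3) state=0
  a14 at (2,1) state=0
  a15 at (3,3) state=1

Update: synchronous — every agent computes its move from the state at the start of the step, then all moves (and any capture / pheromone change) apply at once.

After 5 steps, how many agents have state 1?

16

t=1: a0@(4,1):1 a1@(5,1):1 a2@(1,3):1 a3@(2,2):1 a4@(0,0):0 a5@(1,2):1 a6@(0,3):1 a7@(0,1):1 a8@(3,2):1 a9@(5,2):1 a10@(4,0):1 a11@(2,3):1 a12@(5,0):1 a13@(4,3):0 a14@(2,1):0 a15@(3,3):1
t=2: a0@(4,1):1 a1@(5,1):1 a2@(1,3):1 a3@(2,2):1 a4@(0,0):1 a5@(1,2):1 a6@(0,3):1 a7@(0,1):1 a8@(3,2):1 a9@(5,2):1 a10@(4,0):1 a11@(2,3):1 a12@(5,0):1 a13@(4,3):1 a14@(2,1):1 a15@(3,3):1
t=3: (unchanged — steady state)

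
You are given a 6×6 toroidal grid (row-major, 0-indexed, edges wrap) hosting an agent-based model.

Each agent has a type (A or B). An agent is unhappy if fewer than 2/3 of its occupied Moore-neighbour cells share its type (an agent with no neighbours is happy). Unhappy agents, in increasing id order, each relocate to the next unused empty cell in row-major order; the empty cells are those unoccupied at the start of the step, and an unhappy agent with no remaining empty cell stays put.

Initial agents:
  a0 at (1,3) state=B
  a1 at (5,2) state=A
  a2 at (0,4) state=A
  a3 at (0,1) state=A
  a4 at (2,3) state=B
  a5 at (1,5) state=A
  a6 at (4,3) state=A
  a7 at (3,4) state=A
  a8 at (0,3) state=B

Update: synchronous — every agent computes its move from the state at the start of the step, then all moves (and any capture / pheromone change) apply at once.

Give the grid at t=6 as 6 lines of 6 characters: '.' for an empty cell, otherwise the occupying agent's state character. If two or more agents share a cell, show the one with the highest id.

t=1: a0@(1,3):B a1@(5,2):A a2@(0,0):A a3@(0,1):A a4@(0,2):B a5@(1,5):A a6@(4,3):A a7@(0,5):A a8@(1,0):B
t=2: a0@(1,3):B a1@(5,2):A a2@(0,0):A a3@(0,3):A a4@(0,4):B a5@(1,5):A a6@(4,3):A a7@(0,5):A a8@(1,1):B
t=3: a0@(0,1):B a1@(5,2):A a2@(0,0):A a3@(0,2):A a4@(1,0):B a5@(1,5):A a6@(4,3):A a7@(0,5):A a8@(1,2):B
t=4: a0@(0,3):B a1@(5,2):A a2@(0,4):A a3@(1,1):A a4@(1,3):B a5@(1,5):A a6@(4,3):A a7@(0,5):A a8@(1,4):B
t=5: a0@(0,0):B a1@(0,1):A a2@(0,2):A a3@(1,1):A a4@(1,3):B a5@(1,5):A a6@(4,3):A a7@(0,5):A a8@(1,0):B
t=6: a0@(0,3):B a1@(0,4):A a2@(0,2):A a3@(1,2):A a4@(1,4):B a5@(2,0):A a6@(4,3):A a7@(2,1):A a8@(2,2):B

..ABA.
..A.B.
AAB...
......
...A..
......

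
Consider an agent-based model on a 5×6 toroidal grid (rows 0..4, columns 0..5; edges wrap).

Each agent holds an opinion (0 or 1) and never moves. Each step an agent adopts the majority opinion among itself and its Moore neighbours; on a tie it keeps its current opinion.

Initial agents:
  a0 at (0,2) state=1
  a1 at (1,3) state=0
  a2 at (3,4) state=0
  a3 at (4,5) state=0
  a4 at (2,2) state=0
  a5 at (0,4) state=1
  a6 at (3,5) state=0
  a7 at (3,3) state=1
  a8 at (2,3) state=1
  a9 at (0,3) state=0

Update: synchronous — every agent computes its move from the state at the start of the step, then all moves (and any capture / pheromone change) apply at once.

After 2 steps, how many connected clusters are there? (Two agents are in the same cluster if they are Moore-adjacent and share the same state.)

t=1: a0@(0,2):0 a1@(1,3):0 a2@(3,4):0 a3@(4,5):0 a4@(2,2):0 a5@(0,4):0 a6@(3,5):0 a7@(3,3):1 a8@(2,3):0 a9@(0,3):0
t=2: a0@(0,2):0 a1@(1,3):0 a2@(3,4):0 a3@(4,5):0 a4@(2,2):0 a5@(0,4):0 a6@(3,5):0 a7@(3,3):0 a8@(2,3):0 a9@(0,3):0

1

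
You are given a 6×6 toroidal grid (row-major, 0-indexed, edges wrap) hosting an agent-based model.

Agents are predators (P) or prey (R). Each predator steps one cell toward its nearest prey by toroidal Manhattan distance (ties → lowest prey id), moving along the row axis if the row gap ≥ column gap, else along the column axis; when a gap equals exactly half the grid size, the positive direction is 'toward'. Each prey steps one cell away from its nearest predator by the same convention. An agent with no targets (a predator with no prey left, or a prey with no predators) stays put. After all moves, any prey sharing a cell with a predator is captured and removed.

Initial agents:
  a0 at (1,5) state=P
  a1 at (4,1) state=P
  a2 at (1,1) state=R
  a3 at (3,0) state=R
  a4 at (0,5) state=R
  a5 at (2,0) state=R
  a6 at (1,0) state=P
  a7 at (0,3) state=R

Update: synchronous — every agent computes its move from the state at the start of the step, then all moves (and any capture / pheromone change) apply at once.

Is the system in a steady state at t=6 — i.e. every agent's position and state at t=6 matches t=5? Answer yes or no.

t=1: a0@(0,5):P a1@(3,1):P a2@(1,2):R a3@(2,0):R a4@(5,5):R a5@(3,0):R a6@(1,1):P a7@(0,2):R
t=2: a0@(5,5):P a1@(3,0):P a2@(1,3):R a3@(1,0):R a4@(4,5):R a5@(3,5):R a6@(1,2):P a7@(5,2):R
t=3: a0@(4,5):P a1@(3,5):P a2@(1,4):R a3@(0,0):R a5@(3,4):R a6@(1,3):P a7@(4,2):R
t=4: a0@(3,5):P a1@(3,4):P a2@(1,5):R a3@(1,0):R a5@(3,3):R a6@(1,4):P a7@(4,1):R
t=5: a0@(2,5):P a1@(3,3):P a2@(1,0):R a3@(1,1):R a5@(3,2):R a6@(1,5):P a7@(4,2):R
t=6: a0@(1,5):P a1@(3,2):P a2@(1,1):R a3@(1,2):R a5@(3,1):R a6@(1,0):P a7@(5,2):R

no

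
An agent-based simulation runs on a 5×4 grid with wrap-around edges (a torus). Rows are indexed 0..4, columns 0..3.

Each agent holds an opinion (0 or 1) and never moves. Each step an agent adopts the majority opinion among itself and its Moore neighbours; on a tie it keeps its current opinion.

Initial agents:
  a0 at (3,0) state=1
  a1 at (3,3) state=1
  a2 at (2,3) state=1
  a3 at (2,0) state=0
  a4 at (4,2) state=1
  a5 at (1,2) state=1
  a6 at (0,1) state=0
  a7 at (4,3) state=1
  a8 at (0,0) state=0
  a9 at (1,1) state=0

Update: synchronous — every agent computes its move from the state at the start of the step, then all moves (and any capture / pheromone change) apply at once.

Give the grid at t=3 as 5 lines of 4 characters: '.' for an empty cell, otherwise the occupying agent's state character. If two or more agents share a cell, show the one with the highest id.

00..
.01.
1..1
1..1
..11

t=1: a0@(3,0):1 a1@(3,3):1 a2@(2,3):1 a3@(2,0):1 a4@(4,2):1 a5@(1,2):1 a6@(0,1):0 a7@(4,3):1 a8@(0,0):0 a9@(1,1):0
t=2: (unchanged — steady state)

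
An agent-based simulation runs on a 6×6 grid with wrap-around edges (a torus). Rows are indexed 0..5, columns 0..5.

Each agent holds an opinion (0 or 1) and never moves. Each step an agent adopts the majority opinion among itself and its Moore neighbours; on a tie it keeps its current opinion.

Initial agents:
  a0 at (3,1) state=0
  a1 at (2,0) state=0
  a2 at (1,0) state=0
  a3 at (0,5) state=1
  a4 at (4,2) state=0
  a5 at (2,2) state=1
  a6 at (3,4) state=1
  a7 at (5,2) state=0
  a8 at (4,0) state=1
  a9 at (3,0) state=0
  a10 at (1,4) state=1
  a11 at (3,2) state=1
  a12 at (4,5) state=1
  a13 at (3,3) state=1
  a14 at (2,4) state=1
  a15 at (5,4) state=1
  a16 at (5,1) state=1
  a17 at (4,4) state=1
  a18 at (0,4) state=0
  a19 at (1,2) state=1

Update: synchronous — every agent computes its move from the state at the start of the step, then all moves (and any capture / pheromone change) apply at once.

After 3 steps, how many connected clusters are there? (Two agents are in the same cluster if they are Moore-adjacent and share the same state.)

t=1: a0@(3,1):0 a1@(2,0):0 a2@(1,0):0 a3@(0,5):1 a4@(4,2):0 a5@(2,2):1 a6@(3,4):1 a7@(5,2):0 a8@(4,0):1 a9@(3,0):0 a10@(1,4):1 a11@(3,2):1 a12@(4,5):1 a13@(3,3):1 a14@(2,4):1 a15@(5,4):1 a16@(5,1):1 a17@(4,4):1 a18@(0,4):1 a19@(1,2):1
t=2: (unchanged — steady state)

2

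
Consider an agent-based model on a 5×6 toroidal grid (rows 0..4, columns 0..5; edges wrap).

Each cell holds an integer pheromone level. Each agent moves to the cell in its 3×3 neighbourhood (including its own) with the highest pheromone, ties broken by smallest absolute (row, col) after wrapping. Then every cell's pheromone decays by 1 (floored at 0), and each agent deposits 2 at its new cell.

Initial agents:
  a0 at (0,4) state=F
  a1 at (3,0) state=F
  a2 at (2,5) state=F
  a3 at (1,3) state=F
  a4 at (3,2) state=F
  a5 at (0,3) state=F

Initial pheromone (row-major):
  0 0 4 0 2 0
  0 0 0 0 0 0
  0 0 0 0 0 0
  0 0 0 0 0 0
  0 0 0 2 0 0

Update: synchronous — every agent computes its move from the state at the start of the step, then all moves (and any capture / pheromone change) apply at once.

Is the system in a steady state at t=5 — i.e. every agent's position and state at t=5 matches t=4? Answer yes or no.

t=1: a0@(0,4) a1@(2,0) a2@(1,0) a3@(0,2) a4@(4,3) a5@(0,2) | pheromone: 0 0 7 0 3 0 / 2 0 0 0 0 0 / 2 0 0 0 0 0 / 0 0 0 0 0 0 / 0 0 0 3 0 0
t=2: a0@(0,4) a1@(1,0) a2@(1,0) a3@(0,2) a4@(0,2) a5@(0,2) | pheromone: 0 0 12 0 4 0 / 5 0 0 0 0 0 / 1 0 0 0 0 0 / 0 0 0 0 0 0 / 0 0 0 2 0 0
t=3: a0@(0,4) a1@(1,0) a2@(1,0) a3@(0,2) a4@(0,2) a5@(0,2) | pheromone: 0 0 17 0 5 0 / 8 0 0 0 0 0 / 0 0 0 0 0 0 / 0 0 0 0 0 0 / 0 0 0 1 0 0
t=4: a0@(0,4) a1@(1,0) a2@(1,0) a3@(0,2) a4@(0,2) a5@(0,2) | pheromone: 0 0 22 0 6 0 / 11 0 0 0 0 0 / 0 0 0 0 0 0 / 0 0 0 0 0 0 / 0 0 0 0 0 0
t=5: a0@(0,4) a1@(1,0) a2@(1,0) a3@(0,2) a4@(0,2) a5@(0,2) | pheromone: 0 0 27 0 7 0 / 14 0 0 0 0 0 / 0 0 0 0 0 0 / 0 0 0 0 0 0 / 0 0 0 0 0 0

yes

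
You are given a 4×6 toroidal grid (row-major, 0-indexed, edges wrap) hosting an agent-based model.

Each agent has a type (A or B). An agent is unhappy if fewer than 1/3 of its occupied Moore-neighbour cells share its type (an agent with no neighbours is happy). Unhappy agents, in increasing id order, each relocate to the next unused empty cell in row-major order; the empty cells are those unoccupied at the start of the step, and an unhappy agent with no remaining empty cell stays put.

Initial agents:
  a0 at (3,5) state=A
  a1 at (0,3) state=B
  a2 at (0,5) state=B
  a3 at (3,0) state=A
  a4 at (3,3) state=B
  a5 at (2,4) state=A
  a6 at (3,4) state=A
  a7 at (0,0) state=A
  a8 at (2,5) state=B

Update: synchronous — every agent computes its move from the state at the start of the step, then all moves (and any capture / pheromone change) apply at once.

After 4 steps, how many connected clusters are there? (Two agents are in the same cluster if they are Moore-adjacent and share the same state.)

t=1: a0@(3,5):A a1@(0,3):B a2@(0,1):B a3@(3,0):A a4@(3,3):B a5@(2,4):A a6@(3,4):A a7@(0,0):A a8@(0,2):B
t=2: (unchanged — steady state)

2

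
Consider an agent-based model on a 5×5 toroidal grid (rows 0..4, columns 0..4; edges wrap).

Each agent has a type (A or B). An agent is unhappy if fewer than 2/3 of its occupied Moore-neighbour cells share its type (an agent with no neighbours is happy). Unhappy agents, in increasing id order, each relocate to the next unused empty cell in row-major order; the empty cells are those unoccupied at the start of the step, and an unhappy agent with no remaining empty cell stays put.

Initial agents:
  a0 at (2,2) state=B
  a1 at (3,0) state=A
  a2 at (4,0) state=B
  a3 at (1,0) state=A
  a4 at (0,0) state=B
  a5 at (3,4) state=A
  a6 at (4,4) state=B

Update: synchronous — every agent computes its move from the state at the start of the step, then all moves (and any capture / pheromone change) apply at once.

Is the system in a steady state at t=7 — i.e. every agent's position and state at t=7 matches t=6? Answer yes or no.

t=1: a0@(2,2):B a1@(0,1):A a2@(0,2):B a3@(0,3):A a4@(0,0):B a5@(0,4):A a6@(1,1):B
t=2: a0@(2,2):B a1@(1,0):A a2@(1,2):B a3@(1,3):A a4@(1,4):B a5@(2,0):A a6@(1,1):B
t=3: a0@(2,2):B a1@(0,0):A a2@(1,2):B a3@(0,1):A a4@(0,2):B a5@(0,3):A a6@(0,4):B
t=4: a0@(2,2):B a1@(1,0):A a2@(1,1):B a3@(1,3):A a4@(1,4):B a5@(2,0):A a6@(2,1):B
t=5: a0@(2,2):B a1@(0,0):A a2@(0,1):B a3@(0,2):A a4@(0,3):B a5@(0,4):A a6@(1,2):B
t=6: a0@(2,2):B a1@(1,0):A a2@(1,1):B a3@(1,3):A a4@(1,4):B a5@(2,0):A a6@(1,2):B
t=7: a0@(2,2):B a1@(0,0):A a2@(0,1):B a3@(0,2):A a4@(0,3):B a5@(0,4):A a6@(1,2):B

no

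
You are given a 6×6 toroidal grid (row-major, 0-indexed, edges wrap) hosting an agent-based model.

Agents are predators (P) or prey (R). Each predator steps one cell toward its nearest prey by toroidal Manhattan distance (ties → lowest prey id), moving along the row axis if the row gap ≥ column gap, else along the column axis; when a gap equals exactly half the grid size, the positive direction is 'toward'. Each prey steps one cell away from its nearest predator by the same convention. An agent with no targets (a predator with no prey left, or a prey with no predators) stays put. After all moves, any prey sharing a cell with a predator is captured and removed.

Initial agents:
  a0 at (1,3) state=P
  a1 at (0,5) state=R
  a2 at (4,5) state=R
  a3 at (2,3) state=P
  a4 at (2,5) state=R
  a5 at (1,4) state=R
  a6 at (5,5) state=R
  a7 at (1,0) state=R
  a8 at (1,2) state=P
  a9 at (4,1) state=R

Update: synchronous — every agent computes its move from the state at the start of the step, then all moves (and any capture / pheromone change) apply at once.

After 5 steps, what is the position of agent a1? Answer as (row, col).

(0, 2)

t=1: a0@(1,4):P a1@(0,0):R a2@(5,5):R a3@(2,4):P a4@(2,0):R a5@(1,5):R a6@(4,5):R a7@(1,5):R a8@(1,3):P a9@(5,1):R
t=2: a0@(1,5):P a1@(0,1):R a2@(4,5):R a3@(2,5):P a4@(2,1):R a5@(1,0):R a6@(5,5):R a7@(1,0):R a8@(1,4):P a9@(4,1):R
t=3: a0@(1,0):P a1@(0,2):R a2@(5,5):R a3@(3,5):P a4@(2,2):R a5@(1,1):R a6@(4,5):R a7@(1,1):R a8@(1,5):P a9@(5,1):R
t=4: a0@(1,1):P a1@(0,3):R a3@(4,5):P a4@(2,3):R a5@(1,2):R a6@(5,5):R a7@(1,2):R a8@(0,5):P a9@(4,1):R
t=5: a0@(1,2):P a1@(0,2):R a3@(5,5):P a4@(2,4):R a5@(1,3):R a6@(0,5):R a7@(1,3):R a8@(5,5):P a9@(4,2):R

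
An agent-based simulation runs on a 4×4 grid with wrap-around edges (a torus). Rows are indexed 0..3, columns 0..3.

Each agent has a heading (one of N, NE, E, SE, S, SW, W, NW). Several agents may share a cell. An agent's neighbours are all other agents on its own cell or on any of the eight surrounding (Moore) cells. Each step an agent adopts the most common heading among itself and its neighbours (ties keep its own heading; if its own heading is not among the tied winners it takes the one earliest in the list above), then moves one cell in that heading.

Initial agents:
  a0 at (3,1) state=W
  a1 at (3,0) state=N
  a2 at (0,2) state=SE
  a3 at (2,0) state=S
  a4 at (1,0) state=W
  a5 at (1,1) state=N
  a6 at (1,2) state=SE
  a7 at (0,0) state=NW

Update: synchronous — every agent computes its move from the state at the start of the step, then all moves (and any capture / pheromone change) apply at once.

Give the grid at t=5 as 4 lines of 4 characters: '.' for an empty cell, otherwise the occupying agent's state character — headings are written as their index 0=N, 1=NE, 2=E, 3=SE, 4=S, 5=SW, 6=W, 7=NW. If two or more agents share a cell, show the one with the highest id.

t=1: a0@(3,0):W a1@(2,0):N a2@(1,3):SE a3@(1,0):N a4@(1,3):W a5@(2,2):SE a6@(2,3):SE a7@(3,0):N
t=2: a0@(2,0):N a1@(1,0):N a2@(2,0):SE a3@(0,0):N a4@(2,0):SE a5@(3,3):SE a6@(3,0):SE a7@(2,0):N
t=3: a0@(3,1):SE a1@(0,0):N a2@(3,1):SE a3@(3,0):N a4@(3,1):SE a5@(0,0):SE a6@(0,1):SE a7@(3,1):SE
t=4: a0@(0,2):SE a1@(1,1):SE a2@(0,2):SE a3@(0,1):SE a4@(0,2):SE a5@(1,1):SE a6@(1,2):SE a7@(0,2):SE
t=5: a0@(1,3):SE a1@(2,2):SE a2@(1,3):SE a3@(1,2):SE a4@(1,3):SE a5@(2,2):SE a6@(2,3):SE a7@(1,3):SE

....
..33
..33
....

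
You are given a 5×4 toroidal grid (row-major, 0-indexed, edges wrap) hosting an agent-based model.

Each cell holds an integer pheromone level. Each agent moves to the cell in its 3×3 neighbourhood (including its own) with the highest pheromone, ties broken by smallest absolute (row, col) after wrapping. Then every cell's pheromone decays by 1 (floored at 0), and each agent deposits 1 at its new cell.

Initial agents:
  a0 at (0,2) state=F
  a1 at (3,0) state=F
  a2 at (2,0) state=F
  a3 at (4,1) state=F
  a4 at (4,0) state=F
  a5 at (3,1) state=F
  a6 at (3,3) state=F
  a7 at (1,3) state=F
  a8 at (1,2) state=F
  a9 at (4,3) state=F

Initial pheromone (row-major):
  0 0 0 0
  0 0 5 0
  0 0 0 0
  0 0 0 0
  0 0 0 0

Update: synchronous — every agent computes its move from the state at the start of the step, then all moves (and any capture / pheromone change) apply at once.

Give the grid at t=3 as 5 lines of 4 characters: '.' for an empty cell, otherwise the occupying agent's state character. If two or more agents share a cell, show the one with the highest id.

t=1: a0@(1,2) a1@(2,0) a2@(1,0) a3@(0,0) a4@(0,0) a5@(2,0) a6@(2,0) a7@(1,2) a8@(1,2) a9@(0,0) | pheromone: 3 0 0 0 / 1 0 7 0 / 3 0 0 0 / 0 0 0 0 / 0 0 0 0
t=2: a0@(1,2) a1@(2,0) a2@(0,0) a3@(0,0) a4@(0,0) a5@(2,0) a6@(2,0) a7@(1,2) a8@(1,2) a9@(0,0) | pheromone: 6 0 0 0 / 0 0 9 0 / 5 0 0 0 / 0 0 0 0 / 0 0 0 0
t=3: a0@(1,2) a1@(2,0) a2@(0,0) a3@(0,0) a4@(0,0) a5@(2,0) a6@(2,0) a7@(1,2) a8@(1,2) a9@(0,0) | pheromone: 9 0 0 0 / 0 0 11 0 / 7 0 0 0 / 0 0 0 0 / 0 0 0 0

F...
..F.
F...
....
....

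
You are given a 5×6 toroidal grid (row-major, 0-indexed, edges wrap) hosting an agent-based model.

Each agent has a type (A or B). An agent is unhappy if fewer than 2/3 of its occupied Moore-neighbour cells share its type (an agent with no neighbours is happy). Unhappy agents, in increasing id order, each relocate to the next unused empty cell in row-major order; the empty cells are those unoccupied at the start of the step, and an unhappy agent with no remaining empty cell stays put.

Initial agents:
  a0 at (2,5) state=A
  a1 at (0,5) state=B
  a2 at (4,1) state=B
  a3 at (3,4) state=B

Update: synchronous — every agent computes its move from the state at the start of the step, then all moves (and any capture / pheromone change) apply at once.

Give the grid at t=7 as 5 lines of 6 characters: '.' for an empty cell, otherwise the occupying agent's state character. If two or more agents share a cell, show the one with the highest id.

AB..B.
B.....
......
......
......

t=1: a0@(0,0):A a1@(0,5):B a2@(4,1):B a3@(0,1):B
t=2: a0@(0,2):A a1@(0,3):B a2@(0,4):B a3@(1,0):B
t=3: a0@(0,0):A a1@(0,1):B a2@(0,4):B a3@(1,0):B
t=4: a0@(0,2):A a1@(0,3):B a2@(0,4):B a3@(0,5):B
t=5: a0@(0,0):A a1@(0,1):B a2@(0,4):B a3@(0,5):B
t=6: a0@(0,2):A a1@(0,3):B a2@(0,4):B a3@(1,0):B
t=7: a0@(0,0):A a1@(0,1):B a2@(0,4):B a3@(1,0):B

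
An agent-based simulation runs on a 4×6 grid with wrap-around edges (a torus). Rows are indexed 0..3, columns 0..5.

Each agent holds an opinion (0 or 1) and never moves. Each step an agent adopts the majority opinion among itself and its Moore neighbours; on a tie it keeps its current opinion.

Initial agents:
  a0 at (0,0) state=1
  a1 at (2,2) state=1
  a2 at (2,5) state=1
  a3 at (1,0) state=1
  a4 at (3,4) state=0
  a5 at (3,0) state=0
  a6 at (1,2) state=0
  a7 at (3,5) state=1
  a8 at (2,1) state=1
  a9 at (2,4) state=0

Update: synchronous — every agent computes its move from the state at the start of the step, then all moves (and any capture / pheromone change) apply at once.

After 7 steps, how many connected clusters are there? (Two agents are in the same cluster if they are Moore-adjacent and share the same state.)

t=1: a0@(0,0):1 a1@(2,2):1 a2@(2,5):1 a3@(1,0):1 a4@(3,4):0 a5@(3,0):1 a6@(1,2):1 a7@(3,5):1 a8@(2,1):1 a9@(2,4):0
t=2: (unchanged — steady state)

2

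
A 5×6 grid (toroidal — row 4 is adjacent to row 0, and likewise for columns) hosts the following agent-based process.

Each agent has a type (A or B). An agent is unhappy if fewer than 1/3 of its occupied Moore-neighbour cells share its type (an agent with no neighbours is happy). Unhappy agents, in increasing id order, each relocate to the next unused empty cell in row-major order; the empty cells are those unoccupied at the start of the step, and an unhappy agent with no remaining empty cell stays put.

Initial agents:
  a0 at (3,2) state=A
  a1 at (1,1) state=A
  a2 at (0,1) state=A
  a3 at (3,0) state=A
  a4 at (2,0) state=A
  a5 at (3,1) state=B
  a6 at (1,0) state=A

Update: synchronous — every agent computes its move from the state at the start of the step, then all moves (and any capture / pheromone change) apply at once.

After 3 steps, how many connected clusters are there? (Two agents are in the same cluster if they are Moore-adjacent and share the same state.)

t=1: a0@(0,0):A a1@(1,1):A a2@(0,1):A a3@(3,0):A a4@(2,0):A a5@(0,2):B a6@(1,0):A
t=2: a0@(0,0):A a1@(1,1):A a2@(0,1):A a3@(3,0):A a4@(2,0):A a5@(0,3):B a6@(1,0):A
t=3: (unchanged — steady state)

2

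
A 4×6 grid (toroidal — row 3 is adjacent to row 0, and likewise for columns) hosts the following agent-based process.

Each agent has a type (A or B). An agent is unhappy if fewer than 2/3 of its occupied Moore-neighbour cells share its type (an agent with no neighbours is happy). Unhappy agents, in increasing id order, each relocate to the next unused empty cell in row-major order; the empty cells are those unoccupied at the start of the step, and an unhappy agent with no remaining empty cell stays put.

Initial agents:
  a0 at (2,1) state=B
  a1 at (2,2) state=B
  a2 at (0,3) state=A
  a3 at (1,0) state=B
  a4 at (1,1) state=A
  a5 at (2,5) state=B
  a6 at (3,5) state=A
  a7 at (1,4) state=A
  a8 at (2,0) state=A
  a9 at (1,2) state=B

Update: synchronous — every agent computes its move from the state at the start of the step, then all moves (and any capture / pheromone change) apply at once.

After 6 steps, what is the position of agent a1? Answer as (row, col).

(1, 1)

t=1: a0@(0,0):B a1@(2,2):B a2@(0,1):A a3@(0,2):B a4@(0,4):A a5@(0,5):B a6@(1,3):A a7@(1,5):A a8@(2,3):A a9@(2,4):B
t=2: a0@(0,3):B a1@(1,0):B a2@(1,1):A a3@(1,2):B a4@(0,4):A a5@(1,4):B a6@(2,0):A a7@(2,1):A a8@(2,5):A a9@(3,0):B
t=3: a0@(0,3):B a1@(0,0):B a2@(0,1):A a3@(0,2):B a4@(0,5):A a5@(1,3):B a6@(1,5):A a7@(2,2):A a8@(2,3):A a9@(2,4):B
t=4: a0@(0,3):B a1@(0,4):B a2@(1,0):A a3@(0,2):B a4@(1,1):A a5@(1,2):B a6@(1,4):A a7@(2,0):A a8@(2,1):A a9@(2,5):B
t=5: a0@(0,3):B a1@(0,0):B a2@(1,0):A a3@(0,2):B a4@(0,1):A a5@(0,5):B a6@(1,3):A a7@(2,0):A a8@(2,1):A a9@(1,5):B
t=6: a0@(0,4):B a1@(1,1):B a2@(1,2):A a3@(1,4):B a4@(2,2):A a5@(0,5):B a6@(2,3):A a7@(2,0):A a8@(2,1):A a9@(2,4):B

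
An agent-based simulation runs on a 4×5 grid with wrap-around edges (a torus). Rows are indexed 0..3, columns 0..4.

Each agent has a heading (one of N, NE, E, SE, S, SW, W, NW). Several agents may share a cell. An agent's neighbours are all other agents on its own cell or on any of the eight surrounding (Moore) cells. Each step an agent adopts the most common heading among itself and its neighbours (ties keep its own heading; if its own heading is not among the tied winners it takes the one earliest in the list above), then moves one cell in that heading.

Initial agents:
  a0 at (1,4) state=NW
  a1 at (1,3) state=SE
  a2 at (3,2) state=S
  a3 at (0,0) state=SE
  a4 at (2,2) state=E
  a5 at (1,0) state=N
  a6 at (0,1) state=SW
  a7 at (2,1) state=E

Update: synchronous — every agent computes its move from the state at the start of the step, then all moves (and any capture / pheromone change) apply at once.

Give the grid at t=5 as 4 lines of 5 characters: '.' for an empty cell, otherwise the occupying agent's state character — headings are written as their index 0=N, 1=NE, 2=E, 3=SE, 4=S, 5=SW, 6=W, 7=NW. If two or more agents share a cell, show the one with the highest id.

t=1: a0@(2,0):SE a1@(2,4):SE a2@(3,3):E a3@(1,1):SE a4@(2,3):E a5@(0,0):N a6@(1,0):SW a7@(2,2):E
t=2: a0@(3,1):SE a1@(3,0):SE a2@(3,4):E a3@(2,2):SE a4@(2,4):E a5@(3,0):N a6@(2,1):SE a7@(2,3):E
t=3: a0@(0,2):SE a1@(0,1):SE a2@(3,0):E a3@(3,3):SE a4@(2,0):E a5@(0,1):SE a6@(3,2):SE a7@(2,4):E
t=4: a0@(1,3):SE a1@(1,2):SE a2@(3,1):E a3@(0,4):SE a4@(2,1):E a5@(1,2):SE a6@(0,3):SE a7@(2,0):E
t=5: a0@(2,4):SE a1@(2,3):SE a2@(3,2):E a3@(1,0):SE a4@(2,2):E a5@(2,3):SE a6@(1,4):SE a7@(2,1):E

.....
3...3
.2233
..2..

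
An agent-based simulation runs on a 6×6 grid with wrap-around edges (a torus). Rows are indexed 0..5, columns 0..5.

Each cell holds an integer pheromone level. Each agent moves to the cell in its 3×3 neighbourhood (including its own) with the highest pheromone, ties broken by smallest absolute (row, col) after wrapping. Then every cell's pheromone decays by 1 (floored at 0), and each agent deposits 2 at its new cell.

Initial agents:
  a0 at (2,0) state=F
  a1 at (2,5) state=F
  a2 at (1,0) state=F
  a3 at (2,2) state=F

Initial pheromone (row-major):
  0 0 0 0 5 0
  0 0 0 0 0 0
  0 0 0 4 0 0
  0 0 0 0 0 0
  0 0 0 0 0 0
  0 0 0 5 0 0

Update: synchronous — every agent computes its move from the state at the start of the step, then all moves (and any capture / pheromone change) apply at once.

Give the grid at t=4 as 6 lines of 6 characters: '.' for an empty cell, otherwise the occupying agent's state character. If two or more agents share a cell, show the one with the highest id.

......
F.....
...F..
......
......
......

t=1: a0@(1,0) a1@(1,0) a2@(0,0) a3@(2,3) | pheromone: 2 0 0 0 4 0 / 4 0 0 0 0 0 / 0 0 0 5 0 0 / 0 0 0 0 0 0 / 0 0 0 0 0 0 / 0 0 0 4 0 0
t=2: a0@(1,0) a1@(1,0) a2@(1,0) a3@(2,3) | pheromone: 1 0 0 0 3 0 / 9 0 0 0 0 0 / 0 0 0 6 0 0 / 0 0 0 0 0 0 / 0 0 0 0 0 0 / 0 0 0 3 0 0
t=3: a0@(1,0) a1@(1,0) a2@(1,0) a3@(2,3) | pheromone: 0 0 0 0 2 0 / 14 0 0 0 0 0 / 0 0 0 7 0 0 / 0 0 0 0 0 0 / 0 0 0 0 0 0 / 0 0 0 2 0 0
t=4: a0@(1,0) a1@(1,0) a2@(1,0) a3@(2,3) | pheromone: 0 0 0 0 1 0 / 19 0 0 0 0 0 / 0 0 0 8 0 0 / 0 0 0 0 0 0 / 0 0 0 0 0 0 / 0 0 0 1 0 0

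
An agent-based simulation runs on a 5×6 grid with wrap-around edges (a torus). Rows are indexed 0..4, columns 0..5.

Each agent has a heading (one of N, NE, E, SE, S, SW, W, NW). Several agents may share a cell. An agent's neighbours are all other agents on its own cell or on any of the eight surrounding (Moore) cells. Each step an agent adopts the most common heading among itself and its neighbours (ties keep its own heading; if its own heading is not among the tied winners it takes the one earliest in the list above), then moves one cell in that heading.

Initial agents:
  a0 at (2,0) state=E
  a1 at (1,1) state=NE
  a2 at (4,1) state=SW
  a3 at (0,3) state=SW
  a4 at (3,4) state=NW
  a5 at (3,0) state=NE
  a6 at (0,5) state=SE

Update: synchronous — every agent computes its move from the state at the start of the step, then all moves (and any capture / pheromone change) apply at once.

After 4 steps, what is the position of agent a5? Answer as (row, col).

t=1: a0@(1,1):NE a1@(0,2):NE a2@(0,0):SW a3@(1,2):SW a4@(2,3):NW a5@(2,1):NE a6@(1,0):SE
t=2: a0@(0,2):NE a1@(4,3):NE a2@(1,5):SW a3@(0,3):NE a4@(1,2):NW a5@(1,2):NE a6@(0,1):NE
t=3: a0@(4,3):NE a1@(3,4):NE a2@(2,4):SW a3@(4,4):NE a4@(0,3):NE a5@(0,3):NE a6@(4,2):NE
t=4: a0@(3,4):NE a1@(2,5):NE a2@(3,3):SW a3@(3,5):NE a4@(4,4):NE a5@(4,4):NE a6@(3,3):NE

(4, 4)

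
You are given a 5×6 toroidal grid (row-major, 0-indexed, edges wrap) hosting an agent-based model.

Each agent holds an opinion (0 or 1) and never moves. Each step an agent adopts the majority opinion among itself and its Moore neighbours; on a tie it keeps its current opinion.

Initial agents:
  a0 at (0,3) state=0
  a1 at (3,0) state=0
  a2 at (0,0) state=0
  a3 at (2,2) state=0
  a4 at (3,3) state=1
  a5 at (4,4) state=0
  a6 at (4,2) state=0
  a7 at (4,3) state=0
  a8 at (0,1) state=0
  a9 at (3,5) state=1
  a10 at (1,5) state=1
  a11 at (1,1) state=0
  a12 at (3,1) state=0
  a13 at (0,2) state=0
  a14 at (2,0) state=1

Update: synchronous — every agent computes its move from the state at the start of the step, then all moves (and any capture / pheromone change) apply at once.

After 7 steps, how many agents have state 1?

3

t=1: a0@(0,3):0 a1@(3,0):0 a2@(0,0):0 a3@(2,2):0 a4@(3,3):0 a5@(4,4):0 a6@(4,2):0 a7@(4,3):0 a8@(0,1):0 a9@(3,5):1 a10@(1,5):1 a11@(1,1):0 a12@(3,1):0 a13@(0,2):0 a14@(2,0):1
t=2: (unchanged — steady state)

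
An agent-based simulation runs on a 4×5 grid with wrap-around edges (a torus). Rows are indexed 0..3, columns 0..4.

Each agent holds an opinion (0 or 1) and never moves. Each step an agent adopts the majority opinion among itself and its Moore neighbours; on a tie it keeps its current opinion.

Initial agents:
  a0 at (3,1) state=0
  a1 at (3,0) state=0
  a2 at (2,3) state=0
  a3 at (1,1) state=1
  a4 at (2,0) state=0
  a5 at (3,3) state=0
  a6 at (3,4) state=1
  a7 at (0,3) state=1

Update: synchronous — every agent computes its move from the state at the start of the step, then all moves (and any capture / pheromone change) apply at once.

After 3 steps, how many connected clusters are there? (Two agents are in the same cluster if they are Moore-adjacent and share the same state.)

2

t=1: a0@(3,1):0 a1@(3,0):0 a2@(2,3):0 a3@(1,1):1 a4@(2,0):0 a5@(3,3):0 a6@(3,4):0 a7@(0,3):1
t=2: a0@(3,1):0 a1@(3,0):0 a2@(2,3):0 a3@(1,1):1 a4@(2,0):0 a5@(3,3):0 a6@(3,4):0 a7@(0,3):0
t=3: (unchanged — steady state)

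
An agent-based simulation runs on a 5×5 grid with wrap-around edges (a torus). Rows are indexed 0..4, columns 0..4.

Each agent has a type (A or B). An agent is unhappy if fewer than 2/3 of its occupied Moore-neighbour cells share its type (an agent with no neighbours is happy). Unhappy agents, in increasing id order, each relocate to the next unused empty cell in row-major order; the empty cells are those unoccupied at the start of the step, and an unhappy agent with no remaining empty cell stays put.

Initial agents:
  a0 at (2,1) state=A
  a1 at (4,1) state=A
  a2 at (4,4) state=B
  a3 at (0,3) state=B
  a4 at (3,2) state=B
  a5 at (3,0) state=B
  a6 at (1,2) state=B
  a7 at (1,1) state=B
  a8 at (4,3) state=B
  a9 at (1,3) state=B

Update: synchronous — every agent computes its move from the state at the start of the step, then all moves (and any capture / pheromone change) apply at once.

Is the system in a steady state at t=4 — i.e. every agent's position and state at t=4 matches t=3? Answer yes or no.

t=1: a0@(0,0):A a1@(0,1):A a2@(4,4):B a3@(0,3):B a4@(0,2):B a5@(0,4):B a6@(1,2):B a7@(1,0):B a8@(4,3):B a9@(1,3):B
t=2: a0@(1,1):A a1@(1,4):A a2@(4,4):B a3@(0,3):B a4@(0,2):B a5@(0,4):B a6@(1,2):B a7@(2,0):B a8@(4,3):B a9@(1,3):B
t=3: a0@(0,0):A a1@(0,1):A a2@(4,4):B a3@(0,3):B a4@(0,2):B a5@(0,4):B a6@(1,2):B a7@(1,0):B a8@(4,3):B a9@(1,3):B
t=4: a0@(1,1):A a1@(1,4):A a2@(4,4):B a3@(0,3):B a4@(0,2):B a5@(0,4):B a6@(1,2):B a7@(2,0):B a8@(4,3):B a9@(1,3):B

no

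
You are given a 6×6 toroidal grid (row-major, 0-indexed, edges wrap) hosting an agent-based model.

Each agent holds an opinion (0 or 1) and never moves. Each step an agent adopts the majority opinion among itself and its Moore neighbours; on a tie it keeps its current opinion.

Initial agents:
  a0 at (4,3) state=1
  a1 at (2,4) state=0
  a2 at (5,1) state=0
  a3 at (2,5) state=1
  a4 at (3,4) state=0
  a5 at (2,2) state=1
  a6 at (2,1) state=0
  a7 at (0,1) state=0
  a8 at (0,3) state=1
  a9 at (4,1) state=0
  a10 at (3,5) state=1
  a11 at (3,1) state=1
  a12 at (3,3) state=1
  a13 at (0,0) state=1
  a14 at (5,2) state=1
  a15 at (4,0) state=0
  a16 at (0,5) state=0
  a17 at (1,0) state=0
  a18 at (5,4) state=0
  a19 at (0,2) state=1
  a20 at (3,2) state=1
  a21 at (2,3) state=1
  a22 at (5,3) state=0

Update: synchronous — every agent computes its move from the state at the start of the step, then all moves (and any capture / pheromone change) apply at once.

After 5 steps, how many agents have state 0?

9

t=1: a0@(4,3):1 a1@(2,4):1 a2@(5,1):0 a3@(2,5):0 a4@(3,4):1 a5@(2,2):1 a6@(2,1):1 a7@(0,1):0 a8@(0,3):1 a9@(4,1):0 a10@(3,5):0 a11@(3,1):1 a12@(3,3):1 a13@(0,0):0 a14@(5,2):1 a15@(4,0):0 a16@(0,5):0 a17@(1,0):0 a18@(5,4):0 a19@(0,2):1 a20@(3,2):1 a21@(2,3):1 a22@(5,3):1
t=2: a0@(4,3):1 a1@(2,4):1 a2@(5,1):0 a3@(2,5):0 a4@(3,4):1 a5@(2,2):1 a6@(2,1):1 a7@(0,1):0 a8@(0,3):1 a9@(4,1):0 a10@(3,5):0 a11@(3,1):1 a12@(3,3):1 a13@(0,0):0 a14@(5,2):1 a15@(4,0):0 a16@(0,5):0 a17@(1,0):0 a18@(5,4):1 a19@(0,2):1 a20@(3,2):1 a21@(2,3):1 a22@(5,3):1
t=3: (unchanged — steady state)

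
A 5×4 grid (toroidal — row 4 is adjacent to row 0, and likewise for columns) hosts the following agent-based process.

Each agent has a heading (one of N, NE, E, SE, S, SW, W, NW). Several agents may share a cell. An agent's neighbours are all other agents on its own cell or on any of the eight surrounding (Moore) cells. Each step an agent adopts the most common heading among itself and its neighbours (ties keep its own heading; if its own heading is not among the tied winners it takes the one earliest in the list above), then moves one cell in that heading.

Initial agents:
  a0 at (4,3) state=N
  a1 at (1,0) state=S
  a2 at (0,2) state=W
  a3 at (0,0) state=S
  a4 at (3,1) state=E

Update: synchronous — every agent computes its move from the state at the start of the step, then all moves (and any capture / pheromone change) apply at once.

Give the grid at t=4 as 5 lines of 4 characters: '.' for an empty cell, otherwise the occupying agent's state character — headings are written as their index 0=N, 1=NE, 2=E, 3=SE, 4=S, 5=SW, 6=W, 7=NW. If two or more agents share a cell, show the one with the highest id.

4..4
...4
....
....
4..4

t=1: a0@(3,3):N a1@(2,0):S a2@(0,1):W a3@(1,0):S a4@(3,2):E
t=2: a0@(2,3):N a1@(3,0):S a2@(0,0):W a3@(2,0):S a4@(3,3):E
t=3: a0@(3,3):S a1@(4,0):S a2@(0,3):W a3@(3,0):S a4@(4,3):S
t=4: a0@(4,3):S a1@(0,0):S a2@(1,3):S a3@(4,0):S a4@(0,3):S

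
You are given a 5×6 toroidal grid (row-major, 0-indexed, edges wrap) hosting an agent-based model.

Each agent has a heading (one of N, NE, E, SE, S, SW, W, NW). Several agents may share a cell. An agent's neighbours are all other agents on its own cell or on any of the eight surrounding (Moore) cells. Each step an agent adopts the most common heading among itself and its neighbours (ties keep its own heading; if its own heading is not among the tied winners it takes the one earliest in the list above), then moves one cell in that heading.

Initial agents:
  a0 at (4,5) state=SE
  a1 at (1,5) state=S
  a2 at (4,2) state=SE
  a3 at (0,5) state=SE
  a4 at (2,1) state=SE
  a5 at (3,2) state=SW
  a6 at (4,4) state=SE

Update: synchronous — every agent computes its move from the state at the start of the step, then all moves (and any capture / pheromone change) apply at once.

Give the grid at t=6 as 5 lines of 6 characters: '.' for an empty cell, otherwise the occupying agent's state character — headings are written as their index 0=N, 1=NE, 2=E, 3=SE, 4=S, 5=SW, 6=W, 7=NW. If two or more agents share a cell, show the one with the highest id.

t=1: a0@(0,0):SE a1@(2,5):S a2@(0,3):SE a3@(1,0):SE a4@(3,2):SE a5@(4,3):SE a6@(0,5):SE
t=2: a0@(1,1):SE a1@(3,5):S a2@(1,4):SE a3@(2,1):SE a4@(4,3):SE a5@(0,4):SE a6@(1,0):SE
t=3: a0@(2,2):SE a1@(4,5):S a2@(2,5):SE a3@(3,2):SE a4@(0,4):SE a5@(1,5):SE a6@(2,1):SE
t=4: a0@(3,3):SE a1@(0,5):S a2@(3,0):SE a3@(4,3):SE a4@(1,5):SE a5@(2,0):SE a6@(3,2):SE
t=5: a0@(4,4):SE a1@(1,5):S a2@(4,1):SE a3@(0,4):SE a4@(2,0):SE a5@(3,1):SE a6@(4,3):SE
t=6: a0@(0,5):SE a1@(2,0):SE a2@(0,2):SE a3@(1,5):SE a4@(3,1):SE a5@(4,2):SE a6@(0,4):SE

..3.33
.....3
3.....
.3....
..3...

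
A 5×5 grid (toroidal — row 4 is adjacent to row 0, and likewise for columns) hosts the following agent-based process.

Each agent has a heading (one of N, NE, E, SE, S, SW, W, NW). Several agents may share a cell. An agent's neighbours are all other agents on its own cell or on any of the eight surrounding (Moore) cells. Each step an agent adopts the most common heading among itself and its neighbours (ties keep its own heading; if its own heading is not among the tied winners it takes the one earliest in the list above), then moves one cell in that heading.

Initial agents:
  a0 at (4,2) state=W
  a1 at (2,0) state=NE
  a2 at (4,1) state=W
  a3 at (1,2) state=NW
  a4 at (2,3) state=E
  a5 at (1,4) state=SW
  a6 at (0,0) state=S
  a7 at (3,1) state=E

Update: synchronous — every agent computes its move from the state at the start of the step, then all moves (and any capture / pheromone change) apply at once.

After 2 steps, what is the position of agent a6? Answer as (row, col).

t=1: a0@(4,1):W a1@(1,1):NE a2@(4,0):W a3@(0,1):NW a4@(2,4):E a5@(2,3):SW a6@(1,0):S a7@(3,0):W
t=2: a0@(4,0):W a1@(0,2):NE a2@(4,4):W a3@(0,0):W a4@(2,0):E a5@(3,2):SW a6@(2,0):S a7@(3,4):W

(2, 0)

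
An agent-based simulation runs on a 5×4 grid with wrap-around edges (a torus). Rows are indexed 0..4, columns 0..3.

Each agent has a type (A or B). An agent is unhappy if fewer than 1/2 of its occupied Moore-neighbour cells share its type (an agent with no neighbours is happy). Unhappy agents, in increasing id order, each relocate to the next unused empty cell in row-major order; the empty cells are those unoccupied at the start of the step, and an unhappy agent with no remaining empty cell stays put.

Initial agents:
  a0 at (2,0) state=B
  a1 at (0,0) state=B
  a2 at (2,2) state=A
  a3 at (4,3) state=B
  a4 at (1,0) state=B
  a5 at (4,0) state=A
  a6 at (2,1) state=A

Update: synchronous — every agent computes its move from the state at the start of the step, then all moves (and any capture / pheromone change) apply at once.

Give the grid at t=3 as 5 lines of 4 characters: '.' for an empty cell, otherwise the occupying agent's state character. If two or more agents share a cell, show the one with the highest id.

t=1: a0@(2,0):B a1@(0,0):B a2@(2,2):A a3@(4,3):B a4@(1,0):B a5@(0,1):A a6@(0,2):A
t=2: a0@(2,0):B a1@(0,0):B a2@(2,2):A a3@(4,3):B a4@(1,0):B a5@(0,3):A a6@(0,2):A
t=3: a0@(2,0):B a1@(0,0):B a2@(2,2):A a3@(0,1):B a4@(1,0):B a5@(1,1):A a6@(0,2):A

BBA.
BA..
B.A.
....
....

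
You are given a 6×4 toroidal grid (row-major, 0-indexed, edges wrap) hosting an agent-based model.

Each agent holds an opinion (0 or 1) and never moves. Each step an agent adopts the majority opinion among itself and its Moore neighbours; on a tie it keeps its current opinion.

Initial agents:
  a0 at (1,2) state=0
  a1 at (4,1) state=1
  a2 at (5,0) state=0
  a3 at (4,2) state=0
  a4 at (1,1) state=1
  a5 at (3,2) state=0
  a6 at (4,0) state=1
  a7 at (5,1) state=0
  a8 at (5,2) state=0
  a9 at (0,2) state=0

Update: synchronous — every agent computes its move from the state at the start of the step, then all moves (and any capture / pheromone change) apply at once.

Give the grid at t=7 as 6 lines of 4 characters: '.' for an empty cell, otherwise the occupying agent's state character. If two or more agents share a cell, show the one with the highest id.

..0.
.00.
....
..0.
000.
000.

t=1: a0@(1,2):0 a1@(4,1):0 a2@(5,0):0 a3@(4,2):0 a4@(1,1):0 a5@(3,2):0 a6@(4,0):1 a7@(5,1):0 a8@(5,2):0 a9@(0,2):0
t=2: a0@(1,2):0 a1@(4,1):0 a2@(5,0):0 a3@(4,2):0 a4@(1,1):0 a5@(3,2):0 a6@(4,0):0 a7@(5,1):0 a8@(5,2):0 a9@(0,2):0
t=3: (unchanged — steady state)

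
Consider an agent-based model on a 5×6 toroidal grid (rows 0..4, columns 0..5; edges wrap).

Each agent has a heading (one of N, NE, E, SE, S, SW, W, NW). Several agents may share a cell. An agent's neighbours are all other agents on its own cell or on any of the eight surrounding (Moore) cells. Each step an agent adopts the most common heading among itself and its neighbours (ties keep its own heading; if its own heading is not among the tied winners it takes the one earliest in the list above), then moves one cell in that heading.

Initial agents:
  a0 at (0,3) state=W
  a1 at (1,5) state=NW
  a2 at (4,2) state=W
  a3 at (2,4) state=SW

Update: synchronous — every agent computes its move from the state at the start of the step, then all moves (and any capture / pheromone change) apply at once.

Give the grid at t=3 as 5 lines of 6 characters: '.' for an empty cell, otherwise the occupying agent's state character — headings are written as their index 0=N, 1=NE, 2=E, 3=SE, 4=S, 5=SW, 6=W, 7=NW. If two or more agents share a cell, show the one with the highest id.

t=1: a0@(0,2):W a1@(0,4):NW a2@(4,1):W a3@(3,3):SW
t=2: a0@(0,1):W a1@(4,3):NW a2@(4,0):W a3@(4,2):SW
t=3: a0@(0,0):W a1@(3,2):NW a2@(4,5):W a3@(0,1):SW

65....
......
......
..7...
.....6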